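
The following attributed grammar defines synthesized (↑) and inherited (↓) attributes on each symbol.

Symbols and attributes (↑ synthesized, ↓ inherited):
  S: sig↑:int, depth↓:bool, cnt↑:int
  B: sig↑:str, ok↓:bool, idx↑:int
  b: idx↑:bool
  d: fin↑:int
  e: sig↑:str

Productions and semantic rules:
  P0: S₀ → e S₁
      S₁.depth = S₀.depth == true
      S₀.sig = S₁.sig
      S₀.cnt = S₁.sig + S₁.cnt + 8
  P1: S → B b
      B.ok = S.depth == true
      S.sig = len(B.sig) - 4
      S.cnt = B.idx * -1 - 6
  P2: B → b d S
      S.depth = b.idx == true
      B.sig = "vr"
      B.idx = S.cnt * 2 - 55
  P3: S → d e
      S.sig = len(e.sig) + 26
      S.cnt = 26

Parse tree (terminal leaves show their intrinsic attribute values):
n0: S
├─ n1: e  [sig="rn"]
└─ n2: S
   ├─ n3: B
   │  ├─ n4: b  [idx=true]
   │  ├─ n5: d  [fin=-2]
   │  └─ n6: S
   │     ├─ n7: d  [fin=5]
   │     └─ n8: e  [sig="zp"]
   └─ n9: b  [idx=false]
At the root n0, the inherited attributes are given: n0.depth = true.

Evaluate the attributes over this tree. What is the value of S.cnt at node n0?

1. n0.depth = true  [given at root]
2. n1.sig = "rn"  [terminal]
3. n2.depth = true  [S₀.depth == true]
4. n3.ok = true  [S.depth == true]
5. n4.idx = true  [terminal]
6. n5.fin = -2  [terminal]
7. n6.depth = true  [b.idx == true]
8. n7.fin = 5  [terminal]
9. n8.sig = "zp"  [terminal]
10. n6.sig = 28  [len(e.sig) + 26]
11. n6.cnt = 26  [26]
12. n3.sig = "vr"  ["vr"]
13. n3.idx = -3  [S.cnt * 2 - 55]
14. n9.idx = false  [terminal]
15. n2.sig = -2  [len(B.sig) - 4]
16. n2.cnt = -3  [B.idx * -1 - 6]
17. n0.sig = -2  [S₁.sig]
18. n0.cnt = 3  [S₁.sig + S₁.cnt + 8]

3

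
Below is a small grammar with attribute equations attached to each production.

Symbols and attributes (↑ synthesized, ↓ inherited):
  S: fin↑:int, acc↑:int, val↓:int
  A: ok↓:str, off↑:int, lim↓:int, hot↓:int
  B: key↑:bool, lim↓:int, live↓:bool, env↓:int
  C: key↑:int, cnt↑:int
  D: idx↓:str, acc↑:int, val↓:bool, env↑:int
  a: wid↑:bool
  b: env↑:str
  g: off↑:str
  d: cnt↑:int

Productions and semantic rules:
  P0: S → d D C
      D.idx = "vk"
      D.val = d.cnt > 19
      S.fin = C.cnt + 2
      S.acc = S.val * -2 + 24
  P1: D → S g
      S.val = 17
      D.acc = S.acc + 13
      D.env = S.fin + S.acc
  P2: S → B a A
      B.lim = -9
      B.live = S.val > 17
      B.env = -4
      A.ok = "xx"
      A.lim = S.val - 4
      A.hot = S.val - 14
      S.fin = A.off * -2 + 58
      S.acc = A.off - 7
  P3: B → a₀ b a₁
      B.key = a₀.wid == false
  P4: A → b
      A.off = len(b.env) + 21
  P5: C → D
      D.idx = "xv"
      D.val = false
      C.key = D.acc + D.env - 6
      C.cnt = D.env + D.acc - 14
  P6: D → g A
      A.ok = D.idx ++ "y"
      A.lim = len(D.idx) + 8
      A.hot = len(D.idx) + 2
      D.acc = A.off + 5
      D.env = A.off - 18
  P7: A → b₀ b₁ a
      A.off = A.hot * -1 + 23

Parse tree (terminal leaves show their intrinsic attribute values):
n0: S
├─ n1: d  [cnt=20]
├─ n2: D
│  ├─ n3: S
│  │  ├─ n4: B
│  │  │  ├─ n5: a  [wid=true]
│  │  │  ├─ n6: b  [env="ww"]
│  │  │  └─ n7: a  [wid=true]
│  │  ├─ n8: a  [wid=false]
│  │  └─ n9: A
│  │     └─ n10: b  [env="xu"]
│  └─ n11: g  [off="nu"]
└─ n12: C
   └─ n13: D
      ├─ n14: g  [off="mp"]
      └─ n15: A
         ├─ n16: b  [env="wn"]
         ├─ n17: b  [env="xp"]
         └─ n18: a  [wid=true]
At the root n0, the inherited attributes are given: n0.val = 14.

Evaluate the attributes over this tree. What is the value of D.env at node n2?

28

1. n0.val = 14  [given at root]
2. n1.cnt = 20  [terminal]
3. n2.idx = "vk"  ["vk"]
4. n2.val = true  [d.cnt > 19]
5. n3.val = 17  [17]
6. n4.lim = -9  [-9]
7. n4.live = false  [S.val > 17]
8. n4.env = -4  [-4]
9. n5.wid = true  [terminal]
10. n6.env = "ww"  [terminal]
11. n7.wid = true  [terminal]
12. n4.key = false  [a₀.wid == false]
13. n8.wid = false  [terminal]
14. n9.ok = "xx"  ["xx"]
15. n9.lim = 13  [S.val - 4]
16. n9.hot = 3  [S.val - 14]
17. n10.env = "xu"  [terminal]
18. n9.off = 23  [len(b.env) + 21]
19. n3.fin = 12  [A.off * -2 + 58]
20. n3.acc = 16  [A.off - 7]
21. n11.off = "nu"  [terminal]
22. n2.acc = 29  [S.acc + 13]
23. n2.env = 28  [S.fin + S.acc]
24. n13.idx = "xv"  ["xv"]
25. n13.val = false  [false]
26. n14.off = "mp"  [terminal]
27. n15.ok = "xvy"  [D.idx ++ "y"]
28. n15.lim = 10  [len(D.idx) + 8]
29. n15.hot = 4  [len(D.idx) + 2]
30. n16.env = "wn"  [terminal]
31. n17.env = "xp"  [terminal]
32. n18.wid = true  [terminal]
33. n15.off = 19  [A.hot * -1 + 23]
34. n13.acc = 24  [A.off + 5]
35. n13.env = 1  [A.off - 18]
36. n12.key = 19  [D.acc + D.env - 6]
37. n12.cnt = 11  [D.env + D.acc - 14]
38. n0.fin = 13  [C.cnt + 2]
39. n0.acc = -4  [S.val * -2 + 24]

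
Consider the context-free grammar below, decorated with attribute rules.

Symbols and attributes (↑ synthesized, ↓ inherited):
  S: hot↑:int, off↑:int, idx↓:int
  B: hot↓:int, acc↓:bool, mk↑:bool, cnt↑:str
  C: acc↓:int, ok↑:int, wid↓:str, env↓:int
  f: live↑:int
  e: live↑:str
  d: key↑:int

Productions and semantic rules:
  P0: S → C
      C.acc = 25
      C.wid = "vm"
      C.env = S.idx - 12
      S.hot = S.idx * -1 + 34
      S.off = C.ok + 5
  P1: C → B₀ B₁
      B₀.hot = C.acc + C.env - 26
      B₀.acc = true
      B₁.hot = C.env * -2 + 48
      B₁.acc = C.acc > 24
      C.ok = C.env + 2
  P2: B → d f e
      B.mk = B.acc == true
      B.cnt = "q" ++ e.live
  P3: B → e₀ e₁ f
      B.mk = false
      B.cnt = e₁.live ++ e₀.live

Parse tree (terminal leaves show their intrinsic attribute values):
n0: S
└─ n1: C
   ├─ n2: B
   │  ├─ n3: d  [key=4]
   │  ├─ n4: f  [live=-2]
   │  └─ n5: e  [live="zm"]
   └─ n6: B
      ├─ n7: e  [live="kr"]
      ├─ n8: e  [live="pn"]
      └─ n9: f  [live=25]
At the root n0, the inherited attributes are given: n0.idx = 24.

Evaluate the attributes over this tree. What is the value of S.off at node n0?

1. n0.idx = 24  [given at root]
2. n1.acc = 25  [25]
3. n1.wid = "vm"  ["vm"]
4. n1.env = 12  [S.idx - 12]
5. n2.hot = 11  [C.acc + C.env - 26]
6. n2.acc = true  [true]
7. n3.key = 4  [terminal]
8. n4.live = -2  [terminal]
9. n5.live = "zm"  [terminal]
10. n2.mk = true  [B.acc == true]
11. n2.cnt = "qzm"  ["q" ++ e.live]
12. n6.hot = 24  [C.env * -2 + 48]
13. n6.acc = true  [C.acc > 24]
14. n7.live = "kr"  [terminal]
15. n8.live = "pn"  [terminal]
16. n9.live = 25  [terminal]
17. n6.mk = false  [false]
18. n6.cnt = "pnkr"  [e₁.live ++ e₀.live]
19. n1.ok = 14  [C.env + 2]
20. n0.hot = 10  [S.idx * -1 + 34]
21. n0.off = 19  [C.ok + 5]

19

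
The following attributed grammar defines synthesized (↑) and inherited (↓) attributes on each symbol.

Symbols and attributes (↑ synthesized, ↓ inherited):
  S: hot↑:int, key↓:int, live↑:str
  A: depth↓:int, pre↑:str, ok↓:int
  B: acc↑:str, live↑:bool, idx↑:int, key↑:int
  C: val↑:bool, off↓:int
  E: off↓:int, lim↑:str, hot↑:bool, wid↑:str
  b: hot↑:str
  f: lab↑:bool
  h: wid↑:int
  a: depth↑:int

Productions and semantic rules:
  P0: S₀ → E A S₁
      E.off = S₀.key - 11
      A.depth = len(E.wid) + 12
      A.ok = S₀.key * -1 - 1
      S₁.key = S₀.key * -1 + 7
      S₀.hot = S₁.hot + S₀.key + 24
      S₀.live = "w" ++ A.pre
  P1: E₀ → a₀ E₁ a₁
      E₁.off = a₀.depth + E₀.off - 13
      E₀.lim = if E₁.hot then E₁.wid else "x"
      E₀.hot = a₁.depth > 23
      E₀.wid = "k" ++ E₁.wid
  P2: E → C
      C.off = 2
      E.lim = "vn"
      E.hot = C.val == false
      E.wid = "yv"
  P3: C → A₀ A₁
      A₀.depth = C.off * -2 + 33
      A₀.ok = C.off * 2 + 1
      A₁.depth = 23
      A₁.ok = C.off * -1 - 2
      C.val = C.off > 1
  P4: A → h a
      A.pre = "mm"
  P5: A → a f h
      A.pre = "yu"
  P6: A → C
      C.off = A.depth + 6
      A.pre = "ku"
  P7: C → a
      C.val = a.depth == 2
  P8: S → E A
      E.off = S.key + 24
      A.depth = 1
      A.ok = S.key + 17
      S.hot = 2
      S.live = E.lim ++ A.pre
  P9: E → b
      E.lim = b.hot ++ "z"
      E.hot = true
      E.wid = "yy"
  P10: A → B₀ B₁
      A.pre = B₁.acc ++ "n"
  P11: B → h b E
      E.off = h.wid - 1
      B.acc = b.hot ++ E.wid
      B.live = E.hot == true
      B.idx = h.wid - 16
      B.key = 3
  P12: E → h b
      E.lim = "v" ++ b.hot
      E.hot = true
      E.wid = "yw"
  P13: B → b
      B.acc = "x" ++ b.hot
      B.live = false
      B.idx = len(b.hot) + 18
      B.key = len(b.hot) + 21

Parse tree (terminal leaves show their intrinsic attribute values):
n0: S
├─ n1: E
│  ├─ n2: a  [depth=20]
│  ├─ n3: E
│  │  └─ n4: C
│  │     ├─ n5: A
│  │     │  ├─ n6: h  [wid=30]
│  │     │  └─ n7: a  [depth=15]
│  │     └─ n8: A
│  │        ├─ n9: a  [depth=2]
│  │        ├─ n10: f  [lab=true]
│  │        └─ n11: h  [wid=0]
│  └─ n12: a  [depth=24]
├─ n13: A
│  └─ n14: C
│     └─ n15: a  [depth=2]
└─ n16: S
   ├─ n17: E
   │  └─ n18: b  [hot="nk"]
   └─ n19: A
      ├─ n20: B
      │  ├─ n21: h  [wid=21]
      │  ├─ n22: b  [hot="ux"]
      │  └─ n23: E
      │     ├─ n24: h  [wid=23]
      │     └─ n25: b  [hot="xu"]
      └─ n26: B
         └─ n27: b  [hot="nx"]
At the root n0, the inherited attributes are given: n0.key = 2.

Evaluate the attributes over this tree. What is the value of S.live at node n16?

"nkzxnxn"

1. n0.key = 2  [given at root]
2. n1.off = -9  [S₀.key - 11]
3. n2.depth = 20  [terminal]
4. n3.off = -2  [a₀.depth + E₀.off - 13]
5. n4.off = 2  [2]
6. n5.depth = 29  [C.off * -2 + 33]
7. n5.ok = 5  [C.off * 2 + 1]
8. n6.wid = 30  [terminal]
9. n7.depth = 15  [terminal]
10. n5.pre = "mm"  ["mm"]
11. n8.depth = 23  [23]
12. n8.ok = -4  [C.off * -1 - 2]
13. n9.depth = 2  [terminal]
14. n10.lab = true  [terminal]
15. n11.wid = 0  [terminal]
16. n8.pre = "yu"  ["yu"]
17. n4.val = true  [C.off > 1]
18. n3.lim = "vn"  ["vn"]
19. n3.hot = false  [C.val == false]
20. n3.wid = "yv"  ["yv"]
21. n12.depth = 24  [terminal]
22. n1.lim = "x"  [if E₁.hot then E₁.wid else "x"]
23. n1.hot = true  [a₁.depth > 23]
24. n1.wid = "kyv"  ["k" ++ E₁.wid]
25. n13.depth = 15  [len(E.wid) + 12]
26. n13.ok = -3  [S₀.key * -1 - 1]
27. n14.off = 21  [A.depth + 6]
28. n15.depth = 2  [terminal]
29. n14.val = true  [a.depth == 2]
30. n13.pre = "ku"  ["ku"]
31. n16.key = 5  [S₀.key * -1 + 7]
32. n17.off = 29  [S.key + 24]
33. n18.hot = "nk"  [terminal]
34. n17.lim = "nkz"  [b.hot ++ "z"]
35. n17.hot = true  [true]
36. n17.wid = "yy"  ["yy"]
37. n19.depth = 1  [1]
38. n19.ok = 22  [S.key + 17]
39. n21.wid = 21  [terminal]
40. n22.hot = "ux"  [terminal]
41. n23.off = 20  [h.wid - 1]
42. n24.wid = 23  [terminal]
43. n25.hot = "xu"  [terminal]
44. n23.lim = "vxu"  ["v" ++ b.hot]
45. n23.hot = true  [true]
46. n23.wid = "yw"  ["yw"]
47. n20.acc = "uxyw"  [b.hot ++ E.wid]
48. n20.live = true  [E.hot == true]
49. n20.idx = 5  [h.wid - 16]
50. n20.key = 3  [3]
51. n27.hot = "nx"  [terminal]
52. n26.acc = "xnx"  ["x" ++ b.hot]
53. n26.live = false  [false]
54. n26.idx = 20  [len(b.hot) + 18]
55. n26.key = 23  [len(b.hot) + 21]
56. n19.pre = "xnxn"  [B₁.acc ++ "n"]
57. n16.hot = 2  [2]
58. n16.live = "nkzxnxn"  [E.lim ++ A.pre]
59. n0.hot = 28  [S₁.hot + S₀.key + 24]
60. n0.live = "wku"  ["w" ++ A.pre]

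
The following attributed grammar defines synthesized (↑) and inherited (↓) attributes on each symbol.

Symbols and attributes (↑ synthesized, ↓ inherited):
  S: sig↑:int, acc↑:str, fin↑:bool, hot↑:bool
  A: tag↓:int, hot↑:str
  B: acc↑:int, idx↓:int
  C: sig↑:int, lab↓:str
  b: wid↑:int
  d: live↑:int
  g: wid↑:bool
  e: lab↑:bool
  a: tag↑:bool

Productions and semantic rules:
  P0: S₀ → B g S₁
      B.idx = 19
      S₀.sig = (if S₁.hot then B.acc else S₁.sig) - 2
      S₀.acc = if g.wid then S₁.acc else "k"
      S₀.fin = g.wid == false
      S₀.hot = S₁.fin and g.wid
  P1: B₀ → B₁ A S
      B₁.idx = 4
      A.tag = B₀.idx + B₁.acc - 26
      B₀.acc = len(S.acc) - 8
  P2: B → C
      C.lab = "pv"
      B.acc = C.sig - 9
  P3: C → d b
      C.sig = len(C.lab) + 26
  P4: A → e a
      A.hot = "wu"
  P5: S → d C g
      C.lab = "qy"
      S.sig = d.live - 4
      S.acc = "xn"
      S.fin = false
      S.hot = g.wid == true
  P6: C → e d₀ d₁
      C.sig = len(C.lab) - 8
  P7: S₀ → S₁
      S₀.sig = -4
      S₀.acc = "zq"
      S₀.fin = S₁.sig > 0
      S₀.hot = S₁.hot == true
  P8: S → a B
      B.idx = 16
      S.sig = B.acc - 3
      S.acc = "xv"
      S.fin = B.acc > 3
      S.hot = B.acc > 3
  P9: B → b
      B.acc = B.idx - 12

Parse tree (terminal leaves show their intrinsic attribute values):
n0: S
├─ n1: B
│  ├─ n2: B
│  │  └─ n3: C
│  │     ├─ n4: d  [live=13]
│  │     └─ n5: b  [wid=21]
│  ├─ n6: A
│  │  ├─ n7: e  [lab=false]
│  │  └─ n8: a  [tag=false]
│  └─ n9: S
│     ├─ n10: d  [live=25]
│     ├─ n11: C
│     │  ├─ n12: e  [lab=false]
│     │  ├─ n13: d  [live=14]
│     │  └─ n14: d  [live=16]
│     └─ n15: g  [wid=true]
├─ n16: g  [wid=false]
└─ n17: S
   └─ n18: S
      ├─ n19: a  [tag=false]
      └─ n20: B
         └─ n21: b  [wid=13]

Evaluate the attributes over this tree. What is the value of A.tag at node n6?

12

1. n1.idx = 19  [19]
2. n2.idx = 4  [4]
3. n3.lab = "pv"  ["pv"]
4. n4.live = 13  [terminal]
5. n5.wid = 21  [terminal]
6. n3.sig = 28  [len(C.lab) + 26]
7. n2.acc = 19  [C.sig - 9]
8. n6.tag = 12  [B₀.idx + B₁.acc - 26]
9. n7.lab = false  [terminal]
10. n8.tag = false  [terminal]
11. n6.hot = "wu"  ["wu"]
12. n10.live = 25  [terminal]
13. n11.lab = "qy"  ["qy"]
14. n12.lab = false  [terminal]
15. n13.live = 14  [terminal]
16. n14.live = 16  [terminal]
17. n11.sig = -6  [len(C.lab) - 8]
18. n15.wid = true  [terminal]
19. n9.sig = 21  [d.live - 4]
20. n9.acc = "xn"  ["xn"]
21. n9.fin = false  [false]
22. n9.hot = true  [g.wid == true]
23. n1.acc = -6  [len(S.acc) - 8]
24. n16.wid = false  [terminal]
25. n19.tag = false  [terminal]
26. n20.idx = 16  [16]
27. n21.wid = 13  [terminal]
28. n20.acc = 4  [B.idx - 12]
29. n18.sig = 1  [B.acc - 3]
30. n18.acc = "xv"  ["xv"]
31. n18.fin = true  [B.acc > 3]
32. n18.hot = true  [B.acc > 3]
33. n17.sig = -4  [-4]
34. n17.acc = "zq"  ["zq"]
35. n17.fin = true  [S₁.sig > 0]
36. n17.hot = true  [S₁.hot == true]
37. n0.sig = -8  [(if S₁.hot then B.acc else S₁.sig) - 2]
38. n0.acc = "k"  [if g.wid then S₁.acc else "k"]
39. n0.fin = true  [g.wid == false]
40. n0.hot = false  [S₁.fin and g.wid]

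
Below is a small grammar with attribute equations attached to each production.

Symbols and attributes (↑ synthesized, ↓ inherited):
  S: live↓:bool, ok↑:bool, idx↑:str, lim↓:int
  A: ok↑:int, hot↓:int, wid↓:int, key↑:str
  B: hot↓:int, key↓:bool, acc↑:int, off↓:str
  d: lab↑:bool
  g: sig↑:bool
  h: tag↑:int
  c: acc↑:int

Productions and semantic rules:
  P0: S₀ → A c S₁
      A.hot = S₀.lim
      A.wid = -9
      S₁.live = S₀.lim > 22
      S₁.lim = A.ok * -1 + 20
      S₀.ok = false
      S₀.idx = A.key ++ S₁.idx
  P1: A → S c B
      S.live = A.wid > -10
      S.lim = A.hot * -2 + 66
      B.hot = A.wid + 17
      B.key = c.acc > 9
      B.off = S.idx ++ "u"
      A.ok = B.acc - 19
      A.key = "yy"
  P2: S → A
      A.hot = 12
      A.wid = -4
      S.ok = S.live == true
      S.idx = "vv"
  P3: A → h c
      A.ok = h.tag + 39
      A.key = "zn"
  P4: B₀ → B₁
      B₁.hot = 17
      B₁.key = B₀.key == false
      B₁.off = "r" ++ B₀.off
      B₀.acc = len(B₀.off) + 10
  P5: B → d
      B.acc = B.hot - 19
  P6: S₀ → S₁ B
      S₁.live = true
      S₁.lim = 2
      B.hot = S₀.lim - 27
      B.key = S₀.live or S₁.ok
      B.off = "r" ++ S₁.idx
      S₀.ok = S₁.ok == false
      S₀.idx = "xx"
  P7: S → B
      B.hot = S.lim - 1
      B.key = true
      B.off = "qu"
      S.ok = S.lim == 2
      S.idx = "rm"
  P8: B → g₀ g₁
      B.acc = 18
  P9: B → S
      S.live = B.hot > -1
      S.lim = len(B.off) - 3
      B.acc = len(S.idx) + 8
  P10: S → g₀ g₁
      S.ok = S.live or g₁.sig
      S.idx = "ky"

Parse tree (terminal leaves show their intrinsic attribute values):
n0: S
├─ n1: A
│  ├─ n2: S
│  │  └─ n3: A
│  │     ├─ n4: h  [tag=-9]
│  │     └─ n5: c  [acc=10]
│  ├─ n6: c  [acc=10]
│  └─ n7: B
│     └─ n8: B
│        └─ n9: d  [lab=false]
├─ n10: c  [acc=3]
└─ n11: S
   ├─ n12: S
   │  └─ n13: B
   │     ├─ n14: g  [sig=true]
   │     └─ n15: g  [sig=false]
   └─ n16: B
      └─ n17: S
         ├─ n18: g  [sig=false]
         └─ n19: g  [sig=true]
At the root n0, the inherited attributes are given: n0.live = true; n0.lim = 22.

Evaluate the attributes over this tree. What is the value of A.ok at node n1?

-6

1. n0.live = true  [given at root]
2. n0.lim = 22  [given at root]
3. n1.hot = 22  [S₀.lim]
4. n1.wid = -9  [-9]
5. n2.live = true  [A.wid > -10]
6. n2.lim = 22  [A.hot * -2 + 66]
7. n3.hot = 12  [12]
8. n3.wid = -4  [-4]
9. n4.tag = -9  [terminal]
10. n5.acc = 10  [terminal]
11. n3.ok = 30  [h.tag + 39]
12. n3.key = "zn"  ["zn"]
13. n2.ok = true  [S.live == true]
14. n2.idx = "vv"  ["vv"]
15. n6.acc = 10  [terminal]
16. n7.hot = 8  [A.wid + 17]
17. n7.key = true  [c.acc > 9]
18. n7.off = "vvu"  [S.idx ++ "u"]
19. n8.hot = 17  [17]
20. n8.key = false  [B₀.key == false]
21. n8.off = "rvvu"  ["r" ++ B₀.off]
22. n9.lab = false  [terminal]
23. n8.acc = -2  [B.hot - 19]
24. n7.acc = 13  [len(B₀.off) + 10]
25. n1.ok = -6  [B.acc - 19]
26. n1.key = "yy"  ["yy"]
27. n10.acc = 3  [terminal]
28. n11.live = false  [S₀.lim > 22]
29. n11.lim = 26  [A.ok * -1 + 20]
30. n12.live = true  [true]
31. n12.lim = 2  [2]
32. n13.hot = 1  [S.lim - 1]
33. n13.key = true  [true]
34. n13.off = "qu"  ["qu"]
35. n14.sig = true  [terminal]
36. n15.sig = false  [terminal]
37. n13.acc = 18  [18]
38. n12.ok = true  [S.lim == 2]
39. n12.idx = "rm"  ["rm"]
40. n16.hot = -1  [S₀.lim - 27]
41. n16.key = true  [S₀.live or S₁.ok]
42. n16.off = "rrm"  ["r" ++ S₁.idx]
43. n17.live = false  [B.hot > -1]
44. n17.lim = 0  [len(B.off) - 3]
45. n18.sig = false  [terminal]
46. n19.sig = true  [terminal]
47. n17.ok = true  [S.live or g₁.sig]
48. n17.idx = "ky"  ["ky"]
49. n16.acc = 10  [len(S.idx) + 8]
50. n11.ok = false  [S₁.ok == false]
51. n11.idx = "xx"  ["xx"]
52. n0.ok = false  [false]
53. n0.idx = "yyxx"  [A.key ++ S₁.idx]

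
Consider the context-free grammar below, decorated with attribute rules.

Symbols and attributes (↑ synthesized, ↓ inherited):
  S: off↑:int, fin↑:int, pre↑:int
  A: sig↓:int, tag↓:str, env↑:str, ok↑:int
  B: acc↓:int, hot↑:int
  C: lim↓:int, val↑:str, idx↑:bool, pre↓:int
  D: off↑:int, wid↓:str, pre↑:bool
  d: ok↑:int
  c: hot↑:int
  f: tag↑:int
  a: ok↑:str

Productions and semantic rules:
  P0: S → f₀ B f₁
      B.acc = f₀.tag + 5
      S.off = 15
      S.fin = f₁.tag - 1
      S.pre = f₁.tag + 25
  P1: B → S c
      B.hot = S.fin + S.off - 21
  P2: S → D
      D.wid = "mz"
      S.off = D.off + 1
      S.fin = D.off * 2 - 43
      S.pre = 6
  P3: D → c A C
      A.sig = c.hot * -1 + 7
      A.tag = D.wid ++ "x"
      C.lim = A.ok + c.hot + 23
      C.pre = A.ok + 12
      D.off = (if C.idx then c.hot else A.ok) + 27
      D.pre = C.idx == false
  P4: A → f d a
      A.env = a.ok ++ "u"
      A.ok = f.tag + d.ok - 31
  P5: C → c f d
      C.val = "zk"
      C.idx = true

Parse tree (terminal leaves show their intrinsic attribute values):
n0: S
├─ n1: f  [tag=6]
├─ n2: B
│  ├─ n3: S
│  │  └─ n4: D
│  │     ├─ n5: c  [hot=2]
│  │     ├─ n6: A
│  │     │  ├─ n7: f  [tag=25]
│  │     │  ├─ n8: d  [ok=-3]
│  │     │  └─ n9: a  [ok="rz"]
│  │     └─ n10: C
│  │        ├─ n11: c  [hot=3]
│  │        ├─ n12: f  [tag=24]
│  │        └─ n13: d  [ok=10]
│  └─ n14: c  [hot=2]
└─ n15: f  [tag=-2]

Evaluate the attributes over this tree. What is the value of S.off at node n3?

30

1. n1.tag = 6  [terminal]
2. n2.acc = 11  [f₀.tag + 5]
3. n4.wid = "mz"  ["mz"]
4. n5.hot = 2  [terminal]
5. n6.sig = 5  [c.hot * -1 + 7]
6. n6.tag = "mzx"  [D.wid ++ "x"]
7. n7.tag = 25  [terminal]
8. n8.ok = -3  [terminal]
9. n9.ok = "rz"  [terminal]
10. n6.env = "rzu"  [a.ok ++ "u"]
11. n6.ok = -9  [f.tag + d.ok - 31]
12. n10.lim = 16  [A.ok + c.hot + 23]
13. n10.pre = 3  [A.ok + 12]
14. n11.hot = 3  [terminal]
15. n12.tag = 24  [terminal]
16. n13.ok = 10  [terminal]
17. n10.val = "zk"  ["zk"]
18. n10.idx = true  [true]
19. n4.off = 29  [(if C.idx then c.hot else A.ok) + 27]
20. n4.pre = false  [C.idx == false]
21. n3.off = 30  [D.off + 1]
22. n3.fin = 15  [D.off * 2 - 43]
23. n3.pre = 6  [6]
24. n14.hot = 2  [terminal]
25. n2.hot = 24  [S.fin + S.off - 21]
26. n15.tag = -2  [terminal]
27. n0.off = 15  [15]
28. n0.fin = -3  [f₁.tag - 1]
29. n0.pre = 23  [f₁.tag + 25]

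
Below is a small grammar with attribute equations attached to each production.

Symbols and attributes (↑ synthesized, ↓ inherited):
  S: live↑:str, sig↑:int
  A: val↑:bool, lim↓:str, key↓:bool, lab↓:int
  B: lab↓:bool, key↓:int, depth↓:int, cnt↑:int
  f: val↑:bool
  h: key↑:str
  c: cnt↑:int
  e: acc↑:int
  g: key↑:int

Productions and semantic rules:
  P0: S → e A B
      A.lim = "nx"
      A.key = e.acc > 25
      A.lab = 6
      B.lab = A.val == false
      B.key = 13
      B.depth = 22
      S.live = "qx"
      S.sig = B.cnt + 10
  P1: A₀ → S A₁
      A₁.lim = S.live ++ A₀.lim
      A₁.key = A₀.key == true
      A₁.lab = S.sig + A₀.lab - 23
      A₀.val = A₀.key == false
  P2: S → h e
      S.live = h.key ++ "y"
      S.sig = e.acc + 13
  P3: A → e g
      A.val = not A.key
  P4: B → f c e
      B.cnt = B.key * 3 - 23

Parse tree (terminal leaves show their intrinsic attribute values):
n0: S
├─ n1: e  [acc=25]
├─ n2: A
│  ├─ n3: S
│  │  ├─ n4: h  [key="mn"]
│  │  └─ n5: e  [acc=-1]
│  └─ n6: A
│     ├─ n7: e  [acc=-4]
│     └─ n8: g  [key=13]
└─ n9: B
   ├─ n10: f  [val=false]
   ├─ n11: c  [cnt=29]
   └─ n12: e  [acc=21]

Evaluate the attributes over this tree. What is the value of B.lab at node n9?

1. n1.acc = 25  [terminal]
2. n2.lim = "nx"  ["nx"]
3. n2.key = false  [e.acc > 25]
4. n2.lab = 6  [6]
5. n4.key = "mn"  [terminal]
6. n5.acc = -1  [terminal]
7. n3.live = "mny"  [h.key ++ "y"]
8. n3.sig = 12  [e.acc + 13]
9. n6.lim = "mnynx"  [S.live ++ A₀.lim]
10. n6.key = false  [A₀.key == true]
11. n6.lab = -5  [S.sig + A₀.lab - 23]
12. n7.acc = -4  [terminal]
13. n8.key = 13  [terminal]
14. n6.val = true  [not A.key]
15. n2.val = true  [A₀.key == false]
16. n9.lab = false  [A.val == false]
17. n9.key = 13  [13]
18. n9.depth = 22  [22]
19. n10.val = false  [terminal]
20. n11.cnt = 29  [terminal]
21. n12.acc = 21  [terminal]
22. n9.cnt = 16  [B.key * 3 - 23]
23. n0.live = "qx"  ["qx"]
24. n0.sig = 26  [B.cnt + 10]

false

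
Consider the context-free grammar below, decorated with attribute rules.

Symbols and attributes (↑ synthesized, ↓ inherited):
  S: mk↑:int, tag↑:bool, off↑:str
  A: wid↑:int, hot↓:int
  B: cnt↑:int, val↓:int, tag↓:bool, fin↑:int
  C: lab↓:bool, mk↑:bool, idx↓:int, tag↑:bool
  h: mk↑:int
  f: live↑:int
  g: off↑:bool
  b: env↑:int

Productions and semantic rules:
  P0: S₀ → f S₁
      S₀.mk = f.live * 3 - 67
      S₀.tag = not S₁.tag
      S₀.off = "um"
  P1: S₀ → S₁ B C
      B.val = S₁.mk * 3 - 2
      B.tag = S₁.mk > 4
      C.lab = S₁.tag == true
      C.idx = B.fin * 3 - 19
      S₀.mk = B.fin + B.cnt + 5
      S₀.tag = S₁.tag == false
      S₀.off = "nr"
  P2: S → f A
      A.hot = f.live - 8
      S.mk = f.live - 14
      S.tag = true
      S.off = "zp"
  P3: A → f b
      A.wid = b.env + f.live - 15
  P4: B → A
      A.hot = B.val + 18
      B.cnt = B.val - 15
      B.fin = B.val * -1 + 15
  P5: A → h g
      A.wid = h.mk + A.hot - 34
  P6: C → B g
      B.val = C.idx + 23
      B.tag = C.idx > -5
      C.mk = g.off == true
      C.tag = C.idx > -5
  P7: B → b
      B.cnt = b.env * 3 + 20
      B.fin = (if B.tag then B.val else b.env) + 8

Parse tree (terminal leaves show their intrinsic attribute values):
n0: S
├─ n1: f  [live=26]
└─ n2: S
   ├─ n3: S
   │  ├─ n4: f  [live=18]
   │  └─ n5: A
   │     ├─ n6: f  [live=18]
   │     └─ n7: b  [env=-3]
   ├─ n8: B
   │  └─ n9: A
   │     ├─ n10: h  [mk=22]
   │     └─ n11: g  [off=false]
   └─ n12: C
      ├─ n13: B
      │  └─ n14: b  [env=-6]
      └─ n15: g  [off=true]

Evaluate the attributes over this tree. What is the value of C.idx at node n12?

-4

1. n1.live = 26  [terminal]
2. n4.live = 18  [terminal]
3. n5.hot = 10  [f.live - 8]
4. n6.live = 18  [terminal]
5. n7.env = -3  [terminal]
6. n5.wid = 0  [b.env + f.live - 15]
7. n3.mk = 4  [f.live - 14]
8. n3.tag = true  [true]
9. n3.off = "zp"  ["zp"]
10. n8.val = 10  [S₁.mk * 3 - 2]
11. n8.tag = false  [S₁.mk > 4]
12. n9.hot = 28  [B.val + 18]
13. n10.mk = 22  [terminal]
14. n11.off = false  [terminal]
15. n9.wid = 16  [h.mk + A.hot - 34]
16. n8.cnt = -5  [B.val - 15]
17. n8.fin = 5  [B.val * -1 + 15]
18. n12.lab = true  [S₁.tag == true]
19. n12.idx = -4  [B.fin * 3 - 19]
20. n13.val = 19  [C.idx + 23]
21. n13.tag = true  [C.idx > -5]
22. n14.env = -6  [terminal]
23. n13.cnt = 2  [b.env * 3 + 20]
24. n13.fin = 27  [(if B.tag then B.val else b.env) + 8]
25. n15.off = true  [terminal]
26. n12.mk = true  [g.off == true]
27. n12.tag = true  [C.idx > -5]
28. n2.mk = 5  [B.fin + B.cnt + 5]
29. n2.tag = false  [S₁.tag == false]
30. n2.off = "nr"  ["nr"]
31. n0.mk = 11  [f.live * 3 - 67]
32. n0.tag = true  [not S₁.tag]
33. n0.off = "um"  ["um"]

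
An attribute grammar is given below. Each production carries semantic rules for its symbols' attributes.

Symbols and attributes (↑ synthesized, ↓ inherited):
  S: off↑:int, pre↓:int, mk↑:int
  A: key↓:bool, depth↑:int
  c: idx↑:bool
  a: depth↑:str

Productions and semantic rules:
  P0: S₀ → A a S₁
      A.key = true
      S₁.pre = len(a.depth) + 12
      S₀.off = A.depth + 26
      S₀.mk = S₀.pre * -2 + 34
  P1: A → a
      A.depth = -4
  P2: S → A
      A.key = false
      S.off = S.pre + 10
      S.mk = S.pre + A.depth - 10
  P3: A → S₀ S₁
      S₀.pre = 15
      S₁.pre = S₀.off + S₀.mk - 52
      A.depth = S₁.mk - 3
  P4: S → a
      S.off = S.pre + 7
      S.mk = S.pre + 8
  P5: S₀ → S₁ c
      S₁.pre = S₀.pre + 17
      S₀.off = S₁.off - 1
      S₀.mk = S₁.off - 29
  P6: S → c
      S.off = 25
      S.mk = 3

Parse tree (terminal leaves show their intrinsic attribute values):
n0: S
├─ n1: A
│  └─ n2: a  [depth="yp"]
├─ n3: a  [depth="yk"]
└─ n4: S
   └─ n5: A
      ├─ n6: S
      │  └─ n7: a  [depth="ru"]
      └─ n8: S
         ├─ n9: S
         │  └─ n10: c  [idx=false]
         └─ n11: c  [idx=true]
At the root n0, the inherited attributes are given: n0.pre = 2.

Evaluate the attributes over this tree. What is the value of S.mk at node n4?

1. n0.pre = 2  [given at root]
2. n1.key = true  [true]
3. n2.depth = "yp"  [terminal]
4. n1.depth = -4  [-4]
5. n3.depth = "yk"  [terminal]
6. n4.pre = 14  [len(a.depth) + 12]
7. n5.key = false  [false]
8. n6.pre = 15  [15]
9. n7.depth = "ru"  [terminal]
10. n6.off = 22  [S.pre + 7]
11. n6.mk = 23  [S.pre + 8]
12. n8.pre = -7  [S₀.off + S₀.mk - 52]
13. n9.pre = 10  [S₀.pre + 17]
14. n10.idx = false  [terminal]
15. n9.off = 25  [25]
16. n9.mk = 3  [3]
17. n11.idx = true  [terminal]
18. n8.off = 24  [S₁.off - 1]
19. n8.mk = -4  [S₁.off - 29]
20. n5.depth = -7  [S₁.mk - 3]
21. n4.off = 24  [S.pre + 10]
22. n4.mk = -3  [S.pre + A.depth - 10]
23. n0.off = 22  [A.depth + 26]
24. n0.mk = 30  [S₀.pre * -2 + 34]

-3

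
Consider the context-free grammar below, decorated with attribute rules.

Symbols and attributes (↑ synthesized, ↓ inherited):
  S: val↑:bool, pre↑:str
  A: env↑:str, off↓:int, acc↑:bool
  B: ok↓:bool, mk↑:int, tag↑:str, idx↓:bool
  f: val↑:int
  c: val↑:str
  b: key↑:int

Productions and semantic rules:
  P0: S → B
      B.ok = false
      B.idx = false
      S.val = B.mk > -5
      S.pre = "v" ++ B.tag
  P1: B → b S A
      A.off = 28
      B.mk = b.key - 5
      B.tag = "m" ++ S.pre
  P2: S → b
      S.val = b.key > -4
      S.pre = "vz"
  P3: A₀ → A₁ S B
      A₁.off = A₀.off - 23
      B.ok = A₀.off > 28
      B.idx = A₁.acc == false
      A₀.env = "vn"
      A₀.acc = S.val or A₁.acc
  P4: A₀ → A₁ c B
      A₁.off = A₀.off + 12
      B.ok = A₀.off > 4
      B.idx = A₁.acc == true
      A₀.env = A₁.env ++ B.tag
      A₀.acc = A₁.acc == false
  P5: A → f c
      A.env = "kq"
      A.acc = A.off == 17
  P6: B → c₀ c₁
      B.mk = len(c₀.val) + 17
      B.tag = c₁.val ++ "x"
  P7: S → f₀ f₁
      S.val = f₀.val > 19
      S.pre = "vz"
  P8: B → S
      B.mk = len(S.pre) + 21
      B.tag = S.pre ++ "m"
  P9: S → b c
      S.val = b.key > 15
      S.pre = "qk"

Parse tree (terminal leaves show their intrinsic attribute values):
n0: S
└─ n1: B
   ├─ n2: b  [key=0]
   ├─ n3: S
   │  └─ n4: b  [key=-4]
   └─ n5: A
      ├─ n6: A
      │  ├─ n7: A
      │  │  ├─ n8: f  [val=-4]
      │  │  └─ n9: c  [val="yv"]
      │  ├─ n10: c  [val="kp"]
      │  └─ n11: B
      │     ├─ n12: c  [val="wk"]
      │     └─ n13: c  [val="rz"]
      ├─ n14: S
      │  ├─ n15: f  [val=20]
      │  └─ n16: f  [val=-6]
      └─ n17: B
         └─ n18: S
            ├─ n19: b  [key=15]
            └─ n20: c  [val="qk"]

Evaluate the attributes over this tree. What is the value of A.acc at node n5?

true

1. n1.ok = false  [false]
2. n1.idx = false  [false]
3. n2.key = 0  [terminal]
4. n4.key = -4  [terminal]
5. n3.val = false  [b.key > -4]
6. n3.pre = "vz"  ["vz"]
7. n5.off = 28  [28]
8. n6.off = 5  [A₀.off - 23]
9. n7.off = 17  [A₀.off + 12]
10. n8.val = -4  [terminal]
11. n9.val = "yv"  [terminal]
12. n7.env = "kq"  ["kq"]
13. n7.acc = true  [A.off == 17]
14. n10.val = "kp"  [terminal]
15. n11.ok = true  [A₀.off > 4]
16. n11.idx = true  [A₁.acc == true]
17. n12.val = "wk"  [terminal]
18. n13.val = "rz"  [terminal]
19. n11.mk = 19  [len(c₀.val) + 17]
20. n11.tag = "rzx"  [c₁.val ++ "x"]
21. n6.env = "kqrzx"  [A₁.env ++ B.tag]
22. n6.acc = false  [A₁.acc == false]
23. n15.val = 20  [terminal]
24. n16.val = -6  [terminal]
25. n14.val = true  [f₀.val > 19]
26. n14.pre = "vz"  ["vz"]
27. n17.ok = false  [A₀.off > 28]
28. n17.idx = true  [A₁.acc == false]
29. n19.key = 15  [terminal]
30. n20.val = "qk"  [terminal]
31. n18.val = false  [b.key > 15]
32. n18.pre = "qk"  ["qk"]
33. n17.mk = 23  [len(S.pre) + 21]
34. n17.tag = "qkm"  [S.pre ++ "m"]
35. n5.env = "vn"  ["vn"]
36. n5.acc = true  [S.val or A₁.acc]
37. n1.mk = -5  [b.key - 5]
38. n1.tag = "mvz"  ["m" ++ S.pre]
39. n0.val = false  [B.mk > -5]
40. n0.pre = "vmvz"  ["v" ++ B.tag]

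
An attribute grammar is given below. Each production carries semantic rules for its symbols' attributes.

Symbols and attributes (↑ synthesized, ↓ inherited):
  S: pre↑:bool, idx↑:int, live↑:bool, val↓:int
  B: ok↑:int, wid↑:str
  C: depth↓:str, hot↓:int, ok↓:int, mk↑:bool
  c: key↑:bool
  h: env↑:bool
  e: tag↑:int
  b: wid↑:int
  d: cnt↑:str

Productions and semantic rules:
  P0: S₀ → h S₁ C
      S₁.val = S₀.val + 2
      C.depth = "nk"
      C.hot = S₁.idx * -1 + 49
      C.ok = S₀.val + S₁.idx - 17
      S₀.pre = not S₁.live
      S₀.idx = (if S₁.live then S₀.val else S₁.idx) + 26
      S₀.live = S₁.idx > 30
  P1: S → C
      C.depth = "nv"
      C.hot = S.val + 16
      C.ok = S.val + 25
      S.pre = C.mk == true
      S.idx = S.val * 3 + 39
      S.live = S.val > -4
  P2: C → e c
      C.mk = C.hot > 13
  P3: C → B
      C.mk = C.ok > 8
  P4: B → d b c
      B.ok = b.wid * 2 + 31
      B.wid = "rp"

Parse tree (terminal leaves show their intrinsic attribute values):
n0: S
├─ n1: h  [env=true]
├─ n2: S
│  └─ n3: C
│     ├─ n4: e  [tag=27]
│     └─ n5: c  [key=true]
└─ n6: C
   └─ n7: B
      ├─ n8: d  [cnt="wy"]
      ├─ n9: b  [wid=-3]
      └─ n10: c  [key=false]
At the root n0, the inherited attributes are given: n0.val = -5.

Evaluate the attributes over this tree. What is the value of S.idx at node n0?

1. n0.val = -5  [given at root]
2. n1.env = true  [terminal]
3. n2.val = -3  [S₀.val + 2]
4. n3.depth = "nv"  ["nv"]
5. n3.hot = 13  [S.val + 16]
6. n3.ok = 22  [S.val + 25]
7. n4.tag = 27  [terminal]
8. n5.key = true  [terminal]
9. n3.mk = false  [C.hot > 13]
10. n2.pre = false  [C.mk == true]
11. n2.idx = 30  [S.val * 3 + 39]
12. n2.live = true  [S.val > -4]
13. n6.depth = "nk"  ["nk"]
14. n6.hot = 19  [S₁.idx * -1 + 49]
15. n6.ok = 8  [S₀.val + S₁.idx - 17]
16. n8.cnt = "wy"  [terminal]
17. n9.wid = -3  [terminal]
18. n10.key = false  [terminal]
19. n7.ok = 25  [b.wid * 2 + 31]
20. n7.wid = "rp"  ["rp"]
21. n6.mk = false  [C.ok > 8]
22. n0.pre = false  [not S₁.live]
23. n0.idx = 21  [(if S₁.live then S₀.val else S₁.idx) + 26]
24. n0.live = false  [S₁.idx > 30]

21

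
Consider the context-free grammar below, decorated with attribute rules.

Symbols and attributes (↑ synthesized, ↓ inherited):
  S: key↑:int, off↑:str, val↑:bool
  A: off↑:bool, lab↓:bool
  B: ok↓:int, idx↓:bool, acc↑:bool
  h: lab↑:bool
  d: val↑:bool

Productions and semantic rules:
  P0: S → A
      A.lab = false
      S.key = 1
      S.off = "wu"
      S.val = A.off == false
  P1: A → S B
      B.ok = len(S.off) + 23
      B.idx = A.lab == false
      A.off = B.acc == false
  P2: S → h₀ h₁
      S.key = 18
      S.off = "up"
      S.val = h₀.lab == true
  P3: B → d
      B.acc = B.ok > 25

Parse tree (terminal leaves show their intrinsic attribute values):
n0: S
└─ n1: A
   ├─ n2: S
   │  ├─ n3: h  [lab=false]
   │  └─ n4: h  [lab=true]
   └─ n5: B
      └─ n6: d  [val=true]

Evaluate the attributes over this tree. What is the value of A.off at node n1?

1. n1.lab = false  [false]
2. n3.lab = false  [terminal]
3. n4.lab = true  [terminal]
4. n2.key = 18  [18]
5. n2.off = "up"  ["up"]
6. n2.val = false  [h₀.lab == true]
7. n5.ok = 25  [len(S.off) + 23]
8. n5.idx = true  [A.lab == false]
9. n6.val = true  [terminal]
10. n5.acc = false  [B.ok > 25]
11. n1.off = true  [B.acc == false]
12. n0.key = 1  [1]
13. n0.off = "wu"  ["wu"]
14. n0.val = false  [A.off == false]

true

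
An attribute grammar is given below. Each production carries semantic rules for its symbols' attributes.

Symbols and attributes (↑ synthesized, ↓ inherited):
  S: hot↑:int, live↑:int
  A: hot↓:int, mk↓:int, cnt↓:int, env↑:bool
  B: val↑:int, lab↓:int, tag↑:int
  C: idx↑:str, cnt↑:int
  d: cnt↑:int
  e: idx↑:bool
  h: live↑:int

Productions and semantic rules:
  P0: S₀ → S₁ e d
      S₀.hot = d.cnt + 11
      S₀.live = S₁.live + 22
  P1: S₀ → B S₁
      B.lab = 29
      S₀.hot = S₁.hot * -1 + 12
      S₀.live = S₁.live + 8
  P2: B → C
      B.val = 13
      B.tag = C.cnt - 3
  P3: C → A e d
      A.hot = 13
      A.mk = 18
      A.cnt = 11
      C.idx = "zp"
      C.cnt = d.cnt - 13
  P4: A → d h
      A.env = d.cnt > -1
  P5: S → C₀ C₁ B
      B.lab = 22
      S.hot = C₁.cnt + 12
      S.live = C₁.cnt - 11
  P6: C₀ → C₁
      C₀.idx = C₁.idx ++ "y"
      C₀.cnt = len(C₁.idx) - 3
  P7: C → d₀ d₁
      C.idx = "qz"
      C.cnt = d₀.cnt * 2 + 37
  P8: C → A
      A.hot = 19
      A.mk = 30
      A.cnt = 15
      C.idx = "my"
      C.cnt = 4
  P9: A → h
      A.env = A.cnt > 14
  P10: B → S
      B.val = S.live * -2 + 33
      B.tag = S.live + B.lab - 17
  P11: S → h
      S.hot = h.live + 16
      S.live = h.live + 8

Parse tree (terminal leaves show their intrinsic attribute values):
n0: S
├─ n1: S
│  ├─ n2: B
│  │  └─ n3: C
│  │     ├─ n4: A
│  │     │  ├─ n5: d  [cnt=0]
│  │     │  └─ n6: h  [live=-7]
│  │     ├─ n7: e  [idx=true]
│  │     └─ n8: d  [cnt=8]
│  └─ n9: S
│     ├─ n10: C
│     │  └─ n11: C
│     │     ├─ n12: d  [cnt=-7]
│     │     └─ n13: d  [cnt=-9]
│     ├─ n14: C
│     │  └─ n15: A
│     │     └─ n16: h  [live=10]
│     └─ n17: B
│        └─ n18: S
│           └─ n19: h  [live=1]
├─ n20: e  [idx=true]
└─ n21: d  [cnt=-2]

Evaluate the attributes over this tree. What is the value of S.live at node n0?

23

1. n2.lab = 29  [29]
2. n4.hot = 13  [13]
3. n4.mk = 18  [18]
4. n4.cnt = 11  [11]
5. n5.cnt = 0  [terminal]
6. n6.live = -7  [terminal]
7. n4.env = true  [d.cnt > -1]
8. n7.idx = true  [terminal]
9. n8.cnt = 8  [terminal]
10. n3.idx = "zp"  ["zp"]
11. n3.cnt = -5  [d.cnt - 13]
12. n2.val = 13  [13]
13. n2.tag = -8  [C.cnt - 3]
14. n12.cnt = -7  [terminal]
15. n13.cnt = -9  [terminal]
16. n11.idx = "qz"  ["qz"]
17. n11.cnt = 23  [d₀.cnt * 2 + 37]
18. n10.idx = "qzy"  [C₁.idx ++ "y"]
19. n10.cnt = -1  [len(C₁.idx) - 3]
20. n15.hot = 19  [19]
21. n15.mk = 30  [30]
22. n15.cnt = 15  [15]
23. n16.live = 10  [terminal]
24. n15.env = true  [A.cnt > 14]
25. n14.idx = "my"  ["my"]
26. n14.cnt = 4  [4]
27. n17.lab = 22  [22]
28. n19.live = 1  [terminal]
29. n18.hot = 17  [h.live + 16]
30. n18.live = 9  [h.live + 8]
31. n17.val = 15  [S.live * -2 + 33]
32. n17.tag = 14  [S.live + B.lab - 17]
33. n9.hot = 16  [C₁.cnt + 12]
34. n9.live = -7  [C₁.cnt - 11]
35. n1.hot = -4  [S₁.hot * -1 + 12]
36. n1.live = 1  [S₁.live + 8]
37. n20.idx = true  [terminal]
38. n21.cnt = -2  [terminal]
39. n0.hot = 9  [d.cnt + 11]
40. n0.live = 23  [S₁.live + 22]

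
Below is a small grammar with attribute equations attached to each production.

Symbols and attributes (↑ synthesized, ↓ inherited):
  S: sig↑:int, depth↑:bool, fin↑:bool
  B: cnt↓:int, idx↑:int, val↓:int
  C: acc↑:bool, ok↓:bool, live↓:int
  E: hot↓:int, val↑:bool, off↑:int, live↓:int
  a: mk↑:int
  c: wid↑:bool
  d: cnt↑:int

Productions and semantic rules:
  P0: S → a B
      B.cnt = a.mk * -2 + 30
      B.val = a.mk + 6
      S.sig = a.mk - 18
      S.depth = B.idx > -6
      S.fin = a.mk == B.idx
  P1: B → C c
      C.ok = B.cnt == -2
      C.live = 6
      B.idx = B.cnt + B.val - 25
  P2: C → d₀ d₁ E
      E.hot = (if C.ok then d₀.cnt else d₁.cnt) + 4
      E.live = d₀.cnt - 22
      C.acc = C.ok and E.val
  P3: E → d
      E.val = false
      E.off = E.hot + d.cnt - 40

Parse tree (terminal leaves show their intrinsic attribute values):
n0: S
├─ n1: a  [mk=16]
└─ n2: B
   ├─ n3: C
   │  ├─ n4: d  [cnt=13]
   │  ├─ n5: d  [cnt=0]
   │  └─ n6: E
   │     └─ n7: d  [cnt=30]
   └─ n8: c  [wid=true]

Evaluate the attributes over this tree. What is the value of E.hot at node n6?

17

1. n1.mk = 16  [terminal]
2. n2.cnt = -2  [a.mk * -2 + 30]
3. n2.val = 22  [a.mk + 6]
4. n3.ok = true  [B.cnt == -2]
5. n3.live = 6  [6]
6. n4.cnt = 13  [terminal]
7. n5.cnt = 0  [terminal]
8. n6.hot = 17  [(if C.ok then d₀.cnt else d₁.cnt) + 4]
9. n6.live = -9  [d₀.cnt - 22]
10. n7.cnt = 30  [terminal]
11. n6.val = false  [false]
12. n6.off = 7  [E.hot + d.cnt - 40]
13. n3.acc = false  [C.ok and E.val]
14. n8.wid = true  [terminal]
15. n2.idx = -5  [B.cnt + B.val - 25]
16. n0.sig = -2  [a.mk - 18]
17. n0.depth = true  [B.idx > -6]
18. n0.fin = false  [a.mk == B.idx]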